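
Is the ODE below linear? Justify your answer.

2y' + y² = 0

No. Nonlinear (y² term)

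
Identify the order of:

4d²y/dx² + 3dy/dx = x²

The order is 2 (highest derivative is of order 2).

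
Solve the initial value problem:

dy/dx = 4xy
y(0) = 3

General solution: y = Ce^(2x²)
Applying IC y(0) = 3:
Particular solution: y = 3e^(2x²)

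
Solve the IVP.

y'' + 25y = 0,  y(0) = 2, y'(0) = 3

General solution: y = C₁cos(5x) + C₂sin(5x)
Complex roots r = ±5i
Applying ICs: C₁ = 2, C₂ = 3/5
Particular solution: y = 2cos(5x) + (3/5)sin(5x)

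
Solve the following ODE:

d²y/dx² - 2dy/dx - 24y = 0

Characteristic equation: r² - 2r - 24 = 0
Roots: r = 6, -4 (distinct real)
General solution: y = C₁e^(6x) + C₂e^(-4x)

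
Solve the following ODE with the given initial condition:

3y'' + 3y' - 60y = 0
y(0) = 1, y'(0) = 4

General solution: y = C₁e^(4x) + C₂e^(-5x)
Applying ICs: C₁ = 1, C₂ = 0
Particular solution: y = e^(4x)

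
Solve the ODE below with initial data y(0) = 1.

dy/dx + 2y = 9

General solution: y = 9/2 + Ce^(-2x)
Applying y(0) = 1: C = 1 - 9/2 = -7/2
Particular solution: y = 9/2 - (7/2)e^(-2x)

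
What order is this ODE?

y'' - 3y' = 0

The order is 2 (highest derivative is of order 2).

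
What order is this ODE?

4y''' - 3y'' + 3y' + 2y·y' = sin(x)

The order is 3 (highest derivative is of order 3).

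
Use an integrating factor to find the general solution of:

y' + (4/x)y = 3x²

Using integrating factor method:

General solution: y = (3/7)x^3 + Cx^(-4)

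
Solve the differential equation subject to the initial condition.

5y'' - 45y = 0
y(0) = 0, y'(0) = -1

General solution: y = C₁e^(3x) + C₂e^(-3x)
Applying ICs: C₁ = -1/6, C₂ = 1/6
Particular solution: y = -(1/6)e^(3x) + (1/6)e^(-3x)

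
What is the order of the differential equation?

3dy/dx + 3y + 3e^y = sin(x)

The order is 1 (highest derivative is of order 1).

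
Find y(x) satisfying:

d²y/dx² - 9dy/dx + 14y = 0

Characteristic equation: r² - 9r + 14 = 0
Roots: r = 7, 2 (distinct real)
General solution: y = C₁e^(7x) + C₂e^(2x)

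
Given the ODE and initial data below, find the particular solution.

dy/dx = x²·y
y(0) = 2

General solution: y = Ce^(x³/3)
Applying IC y(0) = 2:
Particular solution: y = 2e^(x³/3)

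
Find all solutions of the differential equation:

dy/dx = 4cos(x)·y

Separating variables and integrating:
ln|y| = 4sin(x) + C

General solution: y = Ce^(4sin(x))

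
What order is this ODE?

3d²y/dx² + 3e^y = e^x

The order is 2 (highest derivative is of order 2).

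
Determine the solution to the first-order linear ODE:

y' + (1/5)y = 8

Using integrating factor method:

General solution: y = 40 + Ce^(-x/5)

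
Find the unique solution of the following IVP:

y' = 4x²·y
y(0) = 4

General solution: y = Ce^(4x³/3)
Applying IC y(0) = 4:
Particular solution: y = 4e^(4x³/3)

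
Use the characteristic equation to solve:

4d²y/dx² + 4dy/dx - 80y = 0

Characteristic equation: 4r² + 4r - 80 = 0
Divide by 4: r² + r - 20 = 0
Roots: r = 4, -5 (distinct real)
General solution: y = C₁e^(4x) + C₂e^(-5x)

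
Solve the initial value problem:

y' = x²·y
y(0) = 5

General solution: y = Ce^(x³/3)
Applying IC y(0) = 5:
Particular solution: y = 5e^(x³/3)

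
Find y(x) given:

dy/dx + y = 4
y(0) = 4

General solution: y = 4 + Ce^(-x)
Applying y(0) = 4: C = 4 - 4 = 0
Particular solution: y = 4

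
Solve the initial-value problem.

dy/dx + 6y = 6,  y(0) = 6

General solution: y = 1 + Ce^(-6x)
Applying y(0) = 6: C = 6 - 1 = 5
Particular solution: y = 1 + 5e^(-6x)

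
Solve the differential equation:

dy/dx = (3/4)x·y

Separating variables and integrating:
ln|y| = 3x^2/8 + C

General solution: y = Ce^(3x^2/8)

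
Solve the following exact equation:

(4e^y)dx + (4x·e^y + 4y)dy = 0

Verify exactness: ∂M/∂y = ∂N/∂x ✓
Find F(x,y) such that ∂F/∂x = M, ∂F/∂y = N
Solution: 4x·e^y + 2y² = C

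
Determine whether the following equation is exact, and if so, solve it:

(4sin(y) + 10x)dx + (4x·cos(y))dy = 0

Verify exactness: ∂M/∂y = ∂N/∂x ✓
Find F(x,y) such that ∂F/∂x = M, ∂F/∂y = N
Solution: 4x·sin(y) + 5x² = C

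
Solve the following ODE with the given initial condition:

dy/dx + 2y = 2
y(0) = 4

General solution: y = 1 + Ce^(-2x)
Applying y(0) = 4: C = 4 - 1 = 3
Particular solution: y = 1 + 3e^(-2x)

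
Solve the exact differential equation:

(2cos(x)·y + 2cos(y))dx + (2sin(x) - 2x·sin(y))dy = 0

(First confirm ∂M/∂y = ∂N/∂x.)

Verify exactness: ∂M/∂y = ∂N/∂x ✓
Find F(x,y) such that ∂F/∂x = M, ∂F/∂y = N
Solution: 2sin(x)·y + 2x·cos(y) = C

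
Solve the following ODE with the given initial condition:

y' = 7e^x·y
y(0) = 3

General solution: y = Ce^(7e^x)
Applying IC y(0) = 3:
Particular solution: y = 3e^(7(e^x - 1))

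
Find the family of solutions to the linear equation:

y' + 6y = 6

Using integrating factor method:

General solution: y = 1 + Ce^(-6x)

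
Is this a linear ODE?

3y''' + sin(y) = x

No. Nonlinear (sin(y) is nonlinear in y)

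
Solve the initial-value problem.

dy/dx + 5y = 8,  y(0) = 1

General solution: y = 8/5 + Ce^(-5x)
Applying y(0) = 1: C = 1 - 8/5 = -3/5
Particular solution: y = 8/5 - (3/5)e^(-5x)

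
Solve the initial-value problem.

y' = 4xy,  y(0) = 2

General solution: y = Ce^(2x²)
Applying IC y(0) = 2:
Particular solution: y = 2e^(2x²)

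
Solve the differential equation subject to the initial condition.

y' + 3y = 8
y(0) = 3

General solution: y = 8/3 + Ce^(-3x)
Applying y(0) = 3: C = 3 - 8/3 = 1/3
Particular solution: y = 8/3 + (1/3)e^(-3x)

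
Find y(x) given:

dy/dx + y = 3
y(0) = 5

General solution: y = 3 + Ce^(-x)
Applying y(0) = 5: C = 5 - 3 = 2
Particular solution: y = 3 + 2e^(-x)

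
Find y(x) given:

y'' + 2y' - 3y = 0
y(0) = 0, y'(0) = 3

General solution: y = C₁e^x + C₂e^(-3x)
Applying ICs: C₁ = 3/4, C₂ = -3/4
Particular solution: y = (3/4)e^x - (3/4)e^(-3x)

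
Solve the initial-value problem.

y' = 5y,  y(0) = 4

General solution: y = Ce^(5x)
Applying IC y(0) = 4:
Particular solution: y = 4e^(5x)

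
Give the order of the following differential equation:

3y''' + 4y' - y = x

The order is 3 (highest derivative is of order 3).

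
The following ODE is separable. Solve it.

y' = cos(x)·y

Separating variables and integrating:
ln|y| = sin(x) + C

General solution: y = Ce^(sin(x))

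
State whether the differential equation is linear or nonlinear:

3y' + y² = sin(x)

Nonlinear (y² term)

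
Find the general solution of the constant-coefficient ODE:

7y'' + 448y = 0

Characteristic equation: 7r² + 448 = 0
Divide by 7: r² + 64 = 0
Roots: r = ±8i (complex conjugates)
General solution: y = C₁cos(8x) + C₂sin(8x)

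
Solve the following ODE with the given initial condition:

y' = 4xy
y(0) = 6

General solution: y = Ce^(2x²)
Applying IC y(0) = 6:
Particular solution: y = 6e^(2x²)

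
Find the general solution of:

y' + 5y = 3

Using integrating factor method:

General solution: y = 3/5 + Ce^(-5x)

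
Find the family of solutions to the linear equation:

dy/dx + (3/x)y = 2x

Using integrating factor method:

General solution: y = (2/5)x^2 + Cx^(-3)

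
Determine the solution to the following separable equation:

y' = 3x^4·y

Separating variables and integrating:
ln|y| = 3x^5/5 + C

General solution: y = Ce^(3x^5/5)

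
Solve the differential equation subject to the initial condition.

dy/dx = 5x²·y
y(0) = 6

General solution: y = Ce^(5x³/3)
Applying IC y(0) = 6:
Particular solution: y = 6e^(5x³/3)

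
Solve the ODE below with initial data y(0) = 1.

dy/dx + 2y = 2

General solution: y = 1 + Ce^(-2x)
Applying y(0) = 1: C = 1 - 1 = 0
Particular solution: y = 1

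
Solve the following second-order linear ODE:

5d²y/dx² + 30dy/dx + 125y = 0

Characteristic equation: 5r² + 30r + 125 = 0
Divide by 5: r² + 6r + 25 = 0
Roots: r = -3 ± 4i (complex conjugates)
General solution: y = e^(-3x)(C₁cos(4x) + C₂sin(4x))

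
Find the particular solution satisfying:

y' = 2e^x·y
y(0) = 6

General solution: y = Ce^(2e^x)
Applying IC y(0) = 6:
Particular solution: y = 6e^(2(e^x - 1))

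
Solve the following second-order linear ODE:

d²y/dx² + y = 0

Characteristic equation: r² + 1 = 0
Roots: r = ±i (complex conjugates)
General solution: y = C₁cos(x) + C₂sin(x)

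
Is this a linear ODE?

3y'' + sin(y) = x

No. Nonlinear (sin(y) is nonlinear in y)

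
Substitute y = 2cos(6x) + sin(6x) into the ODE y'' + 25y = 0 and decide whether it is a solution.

Verification:
y'' = -72cos(6x) - 36sin(6x)
y'' + 25y ≠ 0 (frequency mismatch: got 36 instead of 25)

No, it is not a solution.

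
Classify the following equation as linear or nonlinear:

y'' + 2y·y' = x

Nonlinear (product y·y')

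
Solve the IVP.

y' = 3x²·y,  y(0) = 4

General solution: y = Ce^(x³)
Applying IC y(0) = 4:
Particular solution: y = 4e^(x³)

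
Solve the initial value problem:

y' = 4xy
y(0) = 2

General solution: y = Ce^(2x²)
Applying IC y(0) = 2:
Particular solution: y = 2e^(2x²)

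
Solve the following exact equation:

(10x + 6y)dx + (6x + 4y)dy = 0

Verify exactness: ∂M/∂y = ∂N/∂x ✓
Find F(x,y) such that ∂F/∂x = M, ∂F/∂y = N
Solution: 5x² + 6xy + 2y² = C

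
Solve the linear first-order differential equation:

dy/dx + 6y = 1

Using integrating factor method:

General solution: y = 1/6 + Ce^(-6x)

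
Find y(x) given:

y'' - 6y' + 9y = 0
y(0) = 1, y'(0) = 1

General solution: y = (C₁ + C₂x)e^(3x)
Repeated root r = 3
Applying ICs: C₁ = 1, C₂ = -2
Particular solution: y = (1 - 2x)e^(3x)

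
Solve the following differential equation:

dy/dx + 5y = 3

Using integrating factor method:

General solution: y = 3/5 + Ce^(-5x)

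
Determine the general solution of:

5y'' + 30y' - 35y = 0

Characteristic equation: 5r² + 30r - 35 = 0
Divide by 5: r² + 6r - 7 = 0
Roots: r = 1, -7 (distinct real)
General solution: y = C₁e^x + C₂e^(-7x)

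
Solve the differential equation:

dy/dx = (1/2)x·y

Separating variables and integrating:
ln|y| = x^2/4 + C

General solution: y = Ce^(x^2/4)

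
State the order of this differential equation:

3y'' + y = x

The order is 2 (highest derivative is of order 2).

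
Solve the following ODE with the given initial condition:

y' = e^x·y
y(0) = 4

General solution: y = Ce^(e^x)
Applying IC y(0) = 4:
Particular solution: y = 4e^(e^x - 1)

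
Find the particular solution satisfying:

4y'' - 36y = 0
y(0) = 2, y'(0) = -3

General solution: y = C₁e^(3x) + C₂e^(-3x)
Applying ICs: C₁ = 1/2, C₂ = 3/2
Particular solution: y = (1/2)e^(3x) + (3/2)e^(-3x)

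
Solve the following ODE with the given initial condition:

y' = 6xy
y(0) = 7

General solution: y = Ce^(3x²)
Applying IC y(0) = 7:
Particular solution: y = 7e^(3x²)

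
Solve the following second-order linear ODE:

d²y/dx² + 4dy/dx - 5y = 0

Characteristic equation: r² + 4r - 5 = 0
Roots: r = 1, -5 (distinct real)
General solution: y = C₁e^x + C₂e^(-5x)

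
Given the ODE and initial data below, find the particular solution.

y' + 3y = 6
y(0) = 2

General solution: y = 2 + Ce^(-3x)
Applying y(0) = 2: C = 2 - 2 = 0
Particular solution: y = 2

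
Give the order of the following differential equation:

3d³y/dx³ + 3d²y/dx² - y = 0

The order is 3 (highest derivative is of order 3).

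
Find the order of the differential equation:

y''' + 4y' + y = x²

The order is 3 (highest derivative is of order 3).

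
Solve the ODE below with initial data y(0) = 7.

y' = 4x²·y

General solution: y = Ce^(4x³/3)
Applying IC y(0) = 7:
Particular solution: y = 7e^(4x³/3)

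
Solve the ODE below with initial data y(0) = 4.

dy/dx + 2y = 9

General solution: y = 9/2 + Ce^(-2x)
Applying y(0) = 4: C = 4 - 9/2 = -1/2
Particular solution: y = 9/2 - (1/2)e^(-2x)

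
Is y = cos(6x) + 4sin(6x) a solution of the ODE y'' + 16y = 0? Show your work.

Verification:
y'' = -36cos(6x) - 144sin(6x)
y'' + 16y ≠ 0 (frequency mismatch: got 36 instead of 16)

No, it is not a solution.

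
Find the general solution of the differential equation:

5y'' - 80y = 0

Characteristic equation: 5r² - 80 = 0
Divide by 5: r² - 16 = 0
Roots: r = 4, -4 (distinct real)
General solution: y = C₁e^(4x) + C₂e^(-4x)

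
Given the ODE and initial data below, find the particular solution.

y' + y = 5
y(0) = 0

General solution: y = 5 + Ce^(-x)
Applying y(0) = 0: C = 0 - 5 = -5
Particular solution: y = 5 - 5e^(-x)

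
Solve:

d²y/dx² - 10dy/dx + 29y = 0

Characteristic equation: r² - 10r + 29 = 0
Roots: r = 5 ± 2i (complex conjugates)
General solution: y = e^(5x)(C₁cos(2x) + C₂sin(2x))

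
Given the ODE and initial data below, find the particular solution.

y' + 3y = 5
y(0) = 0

General solution: y = 5/3 + Ce^(-3x)
Applying y(0) = 0: C = 0 - 5/3 = -5/3
Particular solution: y = 5/3 - (5/3)e^(-3x)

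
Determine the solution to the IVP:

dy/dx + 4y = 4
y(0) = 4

General solution: y = 1 + Ce^(-4x)
Applying y(0) = 4: C = 4 - 1 = 3
Particular solution: y = 1 + 3e^(-4x)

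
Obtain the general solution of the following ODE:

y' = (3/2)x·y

Separating variables and integrating:
ln|y| = 3x^2/4 + C

General solution: y = Ce^(3x^2/4)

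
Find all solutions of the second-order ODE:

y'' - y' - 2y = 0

Characteristic equation: r² - r - 2 = 0
Roots: r = 2, -1 (distinct real)
General solution: y = C₁e^(2x) + C₂e^(-x)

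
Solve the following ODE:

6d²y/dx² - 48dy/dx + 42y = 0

Characteristic equation: 6r² - 48r + 42 = 0
Divide by 6: r² - 8r + 7 = 0
Roots: r = 1, 7 (distinct real)
General solution: y = C₁e^x + C₂e^(7x)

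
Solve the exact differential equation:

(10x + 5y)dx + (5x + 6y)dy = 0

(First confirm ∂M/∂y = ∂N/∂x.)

Verify exactness: ∂M/∂y = ∂N/∂x ✓
Find F(x,y) such that ∂F/∂x = M, ∂F/∂y = N
Solution: 5x² + 5xy + 3y² = C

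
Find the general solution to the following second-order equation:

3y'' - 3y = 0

Characteristic equation: 3r² - 3 = 0
Divide by 3: r² - 1 = 0
Roots: r = 1, -1 (distinct real)
General solution: y = C₁e^x + C₂e^(-x)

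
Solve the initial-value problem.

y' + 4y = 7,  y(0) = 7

General solution: y = 7/4 + Ce^(-4x)
Applying y(0) = 7: C = 7 - 7/4 = 21/4
Particular solution: y = 7/4 + (21/4)e^(-4x)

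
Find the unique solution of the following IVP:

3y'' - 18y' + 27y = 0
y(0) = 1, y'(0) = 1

General solution: y = (C₁ + C₂x)e^(3x)
Repeated root r = 3
Applying ICs: C₁ = 1, C₂ = -2
Particular solution: y = (1 - 2x)e^(3x)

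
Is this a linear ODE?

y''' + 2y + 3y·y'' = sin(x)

No. Nonlinear (y·y'' term)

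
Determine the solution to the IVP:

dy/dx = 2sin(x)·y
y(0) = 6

General solution: y = Ce^(-2cos(x))
Applying IC y(0) = 6:
Particular solution: y = 6e^(2(1-cos(x)))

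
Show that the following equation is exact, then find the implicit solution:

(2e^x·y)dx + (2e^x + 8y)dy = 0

Verify exactness: ∂M/∂y = ∂N/∂x ✓
Find F(x,y) such that ∂F/∂x = M, ∂F/∂y = N
Solution: 2e^x·y + 4y² = C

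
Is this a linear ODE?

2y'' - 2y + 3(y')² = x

No. Nonlinear ((y')² term)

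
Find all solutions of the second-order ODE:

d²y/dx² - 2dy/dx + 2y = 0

Characteristic equation: r² - 2r + 2 = 0
Roots: r = 1 ± i (complex conjugates)
General solution: y = e^x(C₁cos(x) + C₂sin(x))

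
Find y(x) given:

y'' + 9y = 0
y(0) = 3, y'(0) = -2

General solution: y = C₁cos(3x) + C₂sin(3x)
Complex roots r = ±3i
Applying ICs: C₁ = 3, C₂ = -2/3
Particular solution: y = 3cos(3x) - (2/3)sin(3x)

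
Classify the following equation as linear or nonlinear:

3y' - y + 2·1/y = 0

Nonlinear (1/y term)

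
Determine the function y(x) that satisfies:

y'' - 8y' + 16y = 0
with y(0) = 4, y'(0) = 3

General solution: y = (C₁ + C₂x)e^(4x)
Repeated root r = 4
Applying ICs: C₁ = 4, C₂ = -13
Particular solution: y = (4 - 13x)e^(4x)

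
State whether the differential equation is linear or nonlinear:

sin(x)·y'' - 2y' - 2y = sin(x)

Linear (y and its derivatives appear to the first power only, no products of y terms)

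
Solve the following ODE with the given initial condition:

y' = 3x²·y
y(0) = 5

General solution: y = Ce^(x³)
Applying IC y(0) = 5:
Particular solution: y = 5e^(x³)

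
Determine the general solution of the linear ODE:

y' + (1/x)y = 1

Using integrating factor method:

General solution: y = (1/2)x + C/x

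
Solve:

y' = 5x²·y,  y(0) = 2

General solution: y = Ce^(5x³/3)
Applying IC y(0) = 2:
Particular solution: y = 2e^(5x³/3)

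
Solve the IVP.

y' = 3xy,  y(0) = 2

General solution: y = Ce^(3x²/2)
Applying IC y(0) = 2:
Particular solution: y = 2e^(3x²/2)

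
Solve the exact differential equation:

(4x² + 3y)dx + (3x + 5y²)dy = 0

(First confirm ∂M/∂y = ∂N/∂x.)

Verify exactness: ∂M/∂y = ∂N/∂x ✓
Find F(x,y) such that ∂F/∂x = M, ∂F/∂y = N
Solution: 4x³/3 + 3xy + 5y³/3 = C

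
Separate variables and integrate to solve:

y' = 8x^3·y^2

Separating variables and integrating:
-1/y = 2x^4 + C

General solution: y^-1 = -2x^4 + C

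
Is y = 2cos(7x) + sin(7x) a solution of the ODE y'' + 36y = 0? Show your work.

Verification:
y'' = -98cos(7x) - 49sin(7x)
y'' + 36y ≠ 0 (frequency mismatch: got 49 instead of 36)

No, it is not a solution.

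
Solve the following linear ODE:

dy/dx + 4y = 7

Using integrating factor method:

General solution: y = 7/4 + Ce^(-4x)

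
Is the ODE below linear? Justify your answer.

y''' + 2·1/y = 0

No. Nonlinear (1/y term)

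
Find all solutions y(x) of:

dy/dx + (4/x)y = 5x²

Using integrating factor method:

General solution: y = (5/7)x^3 + Cx^(-4)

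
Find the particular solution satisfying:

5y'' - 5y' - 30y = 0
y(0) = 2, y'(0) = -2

General solution: y = C₁e^(3x) + C₂e^(-2x)
Applying ICs: C₁ = 2/5, C₂ = 8/5
Particular solution: y = (2/5)e^(3x) + (8/5)e^(-2x)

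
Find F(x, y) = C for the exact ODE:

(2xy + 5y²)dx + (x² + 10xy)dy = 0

Verify exactness: ∂M/∂y = ∂N/∂x ✓
Find F(x,y) such that ∂F/∂x = M, ∂F/∂y = N
Solution: x²y + 5xy² = C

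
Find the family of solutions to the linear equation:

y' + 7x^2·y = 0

Using integrating factor method:

General solution: y = Ce^(-7x^3/3)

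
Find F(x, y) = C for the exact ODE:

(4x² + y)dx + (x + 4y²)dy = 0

Verify exactness: ∂M/∂y = ∂N/∂x ✓
Find F(x,y) such that ∂F/∂x = M, ∂F/∂y = N
Solution: 4x³/3 + xy + 4y³/3 = C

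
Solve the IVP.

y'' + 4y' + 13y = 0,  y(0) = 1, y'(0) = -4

General solution: y = e^(-2x)(C₁cos(3x) + C₂sin(3x))
Complex roots r = -2 ± 3i
Applying ICs: C₁ = 1, C₂ = -2/3
Particular solution: y = e^(-2x)(cos(3x) - (2/3)sin(3x))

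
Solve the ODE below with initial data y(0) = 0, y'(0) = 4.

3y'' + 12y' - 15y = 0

General solution: y = C₁e^x + C₂e^(-5x)
Applying ICs: C₁ = 2/3, C₂ = -2/3
Particular solution: y = (2/3)e^x - (2/3)e^(-5x)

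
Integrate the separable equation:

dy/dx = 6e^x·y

Separating variables and integrating:
ln|y| = 6e^x + C

General solution: y = Ce^(6e^x)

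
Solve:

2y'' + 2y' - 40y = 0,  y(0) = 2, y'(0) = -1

General solution: y = C₁e^(4x) + C₂e^(-5x)
Applying ICs: C₁ = 1, C₂ = 1
Particular solution: y = e^(4x) + e^(-5x)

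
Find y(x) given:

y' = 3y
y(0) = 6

General solution: y = Ce^(3x)
Applying IC y(0) = 6:
Particular solution: y = 6e^(3x)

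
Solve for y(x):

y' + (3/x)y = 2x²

Using integrating factor method:

General solution: y = (1/3)x^3 + Cx^(-3)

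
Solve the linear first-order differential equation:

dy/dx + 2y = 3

Using integrating factor method:

General solution: y = 3/2 + Ce^(-2x)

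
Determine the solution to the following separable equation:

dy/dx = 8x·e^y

Separating variables and integrating:
-e^(-y) = 4x² + C

General solution: y = -ln(C - 4x²)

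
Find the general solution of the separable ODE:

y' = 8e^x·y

Separating variables and integrating:
ln|y| = 8e^x + C

General solution: y = Ce^(8e^x)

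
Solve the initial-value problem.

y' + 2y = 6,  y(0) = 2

General solution: y = 3 + Ce^(-2x)
Applying y(0) = 2: C = 2 - 3 = -1
Particular solution: y = 3 - e^(-2x)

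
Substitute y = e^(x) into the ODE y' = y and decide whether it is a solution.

Verification:
y = e^(x)
y' = e^(x)
y = e^(x)
y' = y ✓

Yes, it is a solution.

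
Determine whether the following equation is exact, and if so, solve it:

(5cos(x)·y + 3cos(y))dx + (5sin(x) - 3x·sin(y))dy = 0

Verify exactness: ∂M/∂y = ∂N/∂x ✓
Find F(x,y) such that ∂F/∂x = M, ∂F/∂y = N
Solution: 5sin(x)·y + 3x·cos(y) = C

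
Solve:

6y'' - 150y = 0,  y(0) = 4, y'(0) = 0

General solution: y = C₁e^(5x) + C₂e^(-5x)
Applying ICs: C₁ = 2, C₂ = 2
Particular solution: y = 2e^(5x) + 2e^(-5x)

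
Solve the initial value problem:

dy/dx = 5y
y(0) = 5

General solution: y = Ce^(5x)
Applying IC y(0) = 5:
Particular solution: y = 5e^(5x)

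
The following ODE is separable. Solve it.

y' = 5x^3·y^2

Separating variables and integrating:
-1/y = 5x^4/4 + C

General solution: y^-1 = (-5/4)x^4 + C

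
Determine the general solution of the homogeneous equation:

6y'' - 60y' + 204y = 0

Characteristic equation: 6r² - 60r + 204 = 0
Divide by 6: r² - 10r + 34 = 0
Roots: r = 5 ± 3i (complex conjugates)
General solution: y = e^(5x)(C₁cos(3x) + C₂sin(3x))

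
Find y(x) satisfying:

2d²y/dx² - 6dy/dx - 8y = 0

Characteristic equation: 2r² - 6r - 8 = 0
Divide by 2: r² - 3r - 4 = 0
Roots: r = 4, -1 (distinct real)
General solution: y = C₁e^(4x) + C₂e^(-x)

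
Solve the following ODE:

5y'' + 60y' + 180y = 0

Characteristic equation: 5r² + 60r + 180 = 0
Divide by 5: r² + 12r + 36 = 0
Factored: (r + 6)² = 0
Repeated root: r = -6
General solution: y = (C₁ + C₂x)e^(-6x)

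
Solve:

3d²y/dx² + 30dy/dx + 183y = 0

Characteristic equation: 3r² + 30r + 183 = 0
Divide by 3: r² + 10r + 61 = 0
Roots: r = -5 ± 6i (complex conjugates)
General solution: y = e^(-5x)(C₁cos(6x) + C₂sin(6x))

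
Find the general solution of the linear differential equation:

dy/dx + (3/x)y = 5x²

Using integrating factor method:

General solution: y = (5/6)x^3 + Cx^(-3)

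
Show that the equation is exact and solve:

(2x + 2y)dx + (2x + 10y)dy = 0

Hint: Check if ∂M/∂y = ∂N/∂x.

Verify exactness: ∂M/∂y = ∂N/∂x ✓
Find F(x,y) such that ∂F/∂x = M, ∂F/∂y = N
Solution: x² + 2xy + 5y² = C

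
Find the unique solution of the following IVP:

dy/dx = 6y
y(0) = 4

General solution: y = Ce^(6x)
Applying IC y(0) = 4:
Particular solution: y = 4e^(6x)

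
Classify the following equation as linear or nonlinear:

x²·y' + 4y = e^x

Linear (y and its derivatives appear to the first power only, no products of y terms)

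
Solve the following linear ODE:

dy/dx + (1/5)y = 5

Using integrating factor method:

General solution: y = 25 + Ce^(-x/5)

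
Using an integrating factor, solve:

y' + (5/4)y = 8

Using integrating factor method:

General solution: y = 32/5 + Ce^(-5x/4)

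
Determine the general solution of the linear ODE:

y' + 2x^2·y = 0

Using integrating factor method:

General solution: y = Ce^(-2x^3/3)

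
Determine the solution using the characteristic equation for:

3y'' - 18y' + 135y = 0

Characteristic equation: 3r² - 18r + 135 = 0
Divide by 3: r² - 6r + 45 = 0
Roots: r = 3 ± 6i (complex conjugates)
General solution: y = e^(3x)(C₁cos(6x) + C₂sin(6x))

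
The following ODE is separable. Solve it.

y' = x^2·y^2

Separating variables and integrating:
-1/y = x^3/3 + C

General solution: y^-1 = (-1/3)x^3 + C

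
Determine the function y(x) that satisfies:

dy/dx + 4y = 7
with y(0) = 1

General solution: y = 7/4 + Ce^(-4x)
Applying y(0) = 1: C = 1 - 7/4 = -3/4
Particular solution: y = 7/4 - (3/4)e^(-4x)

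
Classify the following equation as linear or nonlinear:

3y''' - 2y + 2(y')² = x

Nonlinear ((y')² term)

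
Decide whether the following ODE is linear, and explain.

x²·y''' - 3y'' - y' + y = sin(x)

Linear (y and its derivatives appear to the first power only, no products of y terms)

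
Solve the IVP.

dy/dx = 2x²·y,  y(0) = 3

General solution: y = Ce^(2x³/3)
Applying IC y(0) = 3:
Particular solution: y = 3e^(2x³/3)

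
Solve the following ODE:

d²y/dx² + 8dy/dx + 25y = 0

Characteristic equation: r² + 8r + 25 = 0
Roots: r = -4 ± 3i (complex conjugates)
General solution: y = e^(-4x)(C₁cos(3x) + C₂sin(3x))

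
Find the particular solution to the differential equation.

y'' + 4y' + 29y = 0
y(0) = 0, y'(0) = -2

General solution: y = e^(-2x)(C₁cos(5x) + C₂sin(5x))
Complex roots r = -2 ± 5i
Applying ICs: C₁ = 0, C₂ = -2/5
Particular solution: y = e^(-2x)(-(2/5)sin(5x))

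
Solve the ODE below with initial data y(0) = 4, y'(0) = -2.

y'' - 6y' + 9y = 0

General solution: y = (C₁ + C₂x)e^(3x)
Repeated root r = 3
Applying ICs: C₁ = 4, C₂ = -14
Particular solution: y = (4 - 14x)e^(3x)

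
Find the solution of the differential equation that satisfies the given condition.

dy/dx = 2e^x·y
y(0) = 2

General solution: y = Ce^(2e^x)
Applying IC y(0) = 2:
Particular solution: y = 2e^(2(e^x - 1))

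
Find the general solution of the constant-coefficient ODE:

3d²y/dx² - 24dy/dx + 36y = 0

Characteristic equation: 3r² - 24r + 36 = 0
Divide by 3: r² - 8r + 12 = 0
Roots: r = 6, 2 (distinct real)
General solution: y = C₁e^(6x) + C₂e^(2x)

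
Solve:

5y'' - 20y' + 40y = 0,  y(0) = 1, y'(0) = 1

General solution: y = e^(2x)(C₁cos(2x) + C₂sin(2x))
Complex roots r = 2 ± 2i
Applying ICs: C₁ = 1, C₂ = -1/2
Particular solution: y = e^(2x)(cos(2x) - (1/2)sin(2x))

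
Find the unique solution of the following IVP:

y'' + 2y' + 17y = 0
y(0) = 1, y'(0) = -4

General solution: y = e^(-x)(C₁cos(4x) + C₂sin(4x))
Complex roots r = -1 ± 4i
Applying ICs: C₁ = 1, C₂ = -3/4
Particular solution: y = e^(-x)(cos(4x) - (3/4)sin(4x))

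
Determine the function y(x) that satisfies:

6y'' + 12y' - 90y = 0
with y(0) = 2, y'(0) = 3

General solution: y = C₁e^(3x) + C₂e^(-5x)
Applying ICs: C₁ = 13/8, C₂ = 3/8
Particular solution: y = (13/8)e^(3x) + (3/8)e^(-5x)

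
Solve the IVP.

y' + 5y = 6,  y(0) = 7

General solution: y = 6/5 + Ce^(-5x)
Applying y(0) = 7: C = 7 - 6/5 = 29/5
Particular solution: y = 6/5 + (29/5)e^(-5x)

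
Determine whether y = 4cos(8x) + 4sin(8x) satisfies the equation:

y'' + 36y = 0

Verification:
y'' = -256cos(8x) - 256sin(8x)
y'' + 36y ≠ 0 (frequency mismatch: got 64 instead of 36)

No, it is not a solution.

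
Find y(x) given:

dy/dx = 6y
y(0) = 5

General solution: y = Ce^(6x)
Applying IC y(0) = 5:
Particular solution: y = 5e^(6x)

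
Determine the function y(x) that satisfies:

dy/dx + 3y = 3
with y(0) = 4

General solution: y = 1 + Ce^(-3x)
Applying y(0) = 4: C = 4 - 1 = 3
Particular solution: y = 1 + 3e^(-3x)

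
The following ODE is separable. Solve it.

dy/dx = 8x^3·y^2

Separating variables and integrating:
-1/y = 2x^4 + C

General solution: y^-1 = -2x^4 + C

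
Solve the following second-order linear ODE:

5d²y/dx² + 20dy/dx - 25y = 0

Characteristic equation: 5r² + 20r - 25 = 0
Divide by 5: r² + 4r - 5 = 0
Roots: r = 1, -5 (distinct real)
General solution: y = C₁e^x + C₂e^(-5x)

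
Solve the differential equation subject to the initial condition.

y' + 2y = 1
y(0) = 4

General solution: y = 1/2 + Ce^(-2x)
Applying y(0) = 4: C = 4 - 1/2 = 7/2
Particular solution: y = 1/2 + (7/2)e^(-2x)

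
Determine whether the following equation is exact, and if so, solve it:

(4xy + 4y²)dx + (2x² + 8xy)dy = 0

Verify exactness: ∂M/∂y = ∂N/∂x ✓
Find F(x,y) such that ∂F/∂x = M, ∂F/∂y = N
Solution: 2x²y + 4xy² = C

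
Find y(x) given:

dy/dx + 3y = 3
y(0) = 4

General solution: y = 1 + Ce^(-3x)
Applying y(0) = 4: C = 4 - 1 = 3
Particular solution: y = 1 + 3e^(-3x)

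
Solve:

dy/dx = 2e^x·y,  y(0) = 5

General solution: y = Ce^(2e^x)
Applying IC y(0) = 5:
Particular solution: y = 5e^(2(e^x - 1))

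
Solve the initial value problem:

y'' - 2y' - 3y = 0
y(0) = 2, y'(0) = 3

General solution: y = C₁e^(3x) + C₂e^(-x)
Applying ICs: C₁ = 5/4, C₂ = 3/4
Particular solution: y = (5/4)e^(3x) + (3/4)e^(-x)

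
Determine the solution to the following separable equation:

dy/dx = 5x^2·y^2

Separating variables and integrating:
-1/y = 5x^3/3 + C

General solution: y^-1 = (-5/3)x^3 + C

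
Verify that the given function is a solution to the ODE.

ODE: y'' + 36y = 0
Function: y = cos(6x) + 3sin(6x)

Verification:
y'' = -36cos(6x) - 108sin(6x)
y'' + 36y = 0 ✓

Yes, it is a solution.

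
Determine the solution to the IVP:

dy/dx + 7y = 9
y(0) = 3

General solution: y = 9/7 + Ce^(-7x)
Applying y(0) = 3: C = 3 - 9/7 = 12/7
Particular solution: y = 9/7 + (12/7)e^(-7x)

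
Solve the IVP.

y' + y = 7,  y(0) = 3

General solution: y = 7 + Ce^(-x)
Applying y(0) = 3: C = 3 - 7 = -4
Particular solution: y = 7 - 4e^(-x)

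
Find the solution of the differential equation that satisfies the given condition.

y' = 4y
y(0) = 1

General solution: y = Ce^(4x)
Applying IC y(0) = 1:
Particular solution: y = e^(4x)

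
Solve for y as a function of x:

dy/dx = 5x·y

Separating variables and integrating:
ln|y| = 5x^2/2 + C

General solution: y = Ce^(5x^2/2)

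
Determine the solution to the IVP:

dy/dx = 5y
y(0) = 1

General solution: y = Ce^(5x)
Applying IC y(0) = 1:
Particular solution: y = e^(5x)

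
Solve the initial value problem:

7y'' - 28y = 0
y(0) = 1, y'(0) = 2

General solution: y = C₁e^(2x) + C₂e^(-2x)
Applying ICs: C₁ = 1, C₂ = 0
Particular solution: y = e^(2x)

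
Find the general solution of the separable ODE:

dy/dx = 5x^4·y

Separating variables and integrating:
ln|y| = x^5 + C

General solution: y = Ce^(x^5)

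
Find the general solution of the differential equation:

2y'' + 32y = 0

Characteristic equation: 2r² + 32 = 0
Divide by 2: r² + 16 = 0
Roots: r = ±4i (complex conjugates)
General solution: y = C₁cos(4x) + C₂sin(4x)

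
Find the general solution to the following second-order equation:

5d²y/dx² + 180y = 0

Characteristic equation: 5r² + 180 = 0
Divide by 5: r² + 36 = 0
Roots: r = ±6i (complex conjugates)
General solution: y = C₁cos(6x) + C₂sin(6x)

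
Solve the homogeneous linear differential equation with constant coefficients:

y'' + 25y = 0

Characteristic equation: r² + 25 = 0
Roots: r = ±5i (complex conjugates)
General solution: y = C₁cos(5x) + C₂sin(5x)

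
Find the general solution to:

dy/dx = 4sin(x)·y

Separating variables and integrating:
ln|y| = -4cos(x) + C

General solution: y = Ce^(-4cos(x))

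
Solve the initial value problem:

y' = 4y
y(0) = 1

General solution: y = Ce^(4x)
Applying IC y(0) = 1:
Particular solution: y = e^(4x)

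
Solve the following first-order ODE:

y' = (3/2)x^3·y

Separating variables and integrating:
ln|y| = 3x^4/8 + C

General solution: y = Ce^(3x^4/8)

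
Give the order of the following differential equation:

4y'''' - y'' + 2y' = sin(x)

The order is 4 (highest derivative is of order 4).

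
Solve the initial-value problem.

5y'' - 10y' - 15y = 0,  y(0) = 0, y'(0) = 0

General solution: y = C₁e^(3x) + C₂e^(-x)
Applying ICs: C₁ = 0, C₂ = 0
Particular solution: y = 0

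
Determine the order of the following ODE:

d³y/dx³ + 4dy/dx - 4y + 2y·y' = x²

The order is 3 (highest derivative is of order 3).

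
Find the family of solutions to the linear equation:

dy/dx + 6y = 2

Using integrating factor method:

General solution: y = 1/3 + Ce^(-6x)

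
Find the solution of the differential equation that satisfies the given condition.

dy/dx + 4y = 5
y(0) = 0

General solution: y = 5/4 + Ce^(-4x)
Applying y(0) = 0: C = 0 - 5/4 = -5/4
Particular solution: y = 5/4 - (5/4)e^(-4x)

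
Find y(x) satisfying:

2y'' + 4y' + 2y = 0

Characteristic equation: 2r² + 4r + 2 = 0
Divide by 2: r² + 2r + 1 = 0
Factored: (r + 1)² = 0
Repeated root: r = -1
General solution: y = (C₁ + C₂x)e^(-x)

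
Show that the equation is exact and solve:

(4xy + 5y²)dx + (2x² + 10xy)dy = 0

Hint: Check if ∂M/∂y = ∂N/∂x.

Verify exactness: ∂M/∂y = ∂N/∂x ✓
Find F(x,y) such that ∂F/∂x = M, ∂F/∂y = N
Solution: 2x²y + 5xy² = C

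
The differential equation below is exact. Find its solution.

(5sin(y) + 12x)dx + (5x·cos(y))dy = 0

Verify exactness: ∂M/∂y = ∂N/∂x ✓
Find F(x,y) such that ∂F/∂x = M, ∂F/∂y = N
Solution: 5x·sin(y) + 6x² = C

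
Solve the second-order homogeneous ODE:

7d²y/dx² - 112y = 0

Characteristic equation: 7r² - 112 = 0
Divide by 7: r² - 16 = 0
Roots: r = 4, -4 (distinct real)
General solution: y = C₁e^(4x) + C₂e^(-4x)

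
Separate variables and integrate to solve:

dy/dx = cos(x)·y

Separating variables and integrating:
ln|y| = sin(x) + C

General solution: y = Ce^(sin(x))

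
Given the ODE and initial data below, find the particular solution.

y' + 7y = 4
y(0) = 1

General solution: y = 4/7 + Ce^(-7x)
Applying y(0) = 1: C = 1 - 4/7 = 3/7
Particular solution: y = 4/7 + (3/7)e^(-7x)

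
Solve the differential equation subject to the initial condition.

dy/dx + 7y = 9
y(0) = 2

General solution: y = 9/7 + Ce^(-7x)
Applying y(0) = 2: C = 2 - 9/7 = 5/7
Particular solution: y = 9/7 + (5/7)e^(-7x)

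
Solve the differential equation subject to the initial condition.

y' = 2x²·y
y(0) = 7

General solution: y = Ce^(2x³/3)
Applying IC y(0) = 7:
Particular solution: y = 7e^(2x³/3)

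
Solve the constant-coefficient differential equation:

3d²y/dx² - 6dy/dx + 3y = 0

Characteristic equation: 3r² - 6r + 3 = 0
Divide by 3: r² - 2r + 1 = 0
Factored: (r - 1)² = 0
Repeated root: r = 1
General solution: y = (C₁ + C₂x)e^x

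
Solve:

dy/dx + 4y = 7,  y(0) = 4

General solution: y = 7/4 + Ce^(-4x)
Applying y(0) = 4: C = 4 - 7/4 = 9/4
Particular solution: y = 7/4 + (9/4)e^(-4x)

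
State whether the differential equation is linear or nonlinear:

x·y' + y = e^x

Linear (y and its derivatives appear to the first power only, no products of y terms)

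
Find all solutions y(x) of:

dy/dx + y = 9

Using integrating factor method:

General solution: y = 9 + Ce^(-x)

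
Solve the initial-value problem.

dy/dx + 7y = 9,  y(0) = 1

General solution: y = 9/7 + Ce^(-7x)
Applying y(0) = 1: C = 1 - 9/7 = -2/7
Particular solution: y = 9/7 - (2/7)e^(-7x)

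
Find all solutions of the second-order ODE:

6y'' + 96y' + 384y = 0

Characteristic equation: 6r² + 96r + 384 = 0
Divide by 6: r² + 16r + 64 = 0
Factored: (r + 8)² = 0
Repeated root: r = -8
General solution: y = (C₁ + C₂x)e^(-8x)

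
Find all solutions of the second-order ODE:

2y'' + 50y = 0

Characteristic equation: 2r² + 50 = 0
Divide by 2: r² + 25 = 0
Roots: r = ±5i (complex conjugates)
General solution: y = C₁cos(5x) + C₂sin(5x)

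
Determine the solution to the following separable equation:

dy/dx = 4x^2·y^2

Separating variables and integrating:
-1/y = 4x^3/3 + C

General solution: y^-1 = (-4/3)x^3 + C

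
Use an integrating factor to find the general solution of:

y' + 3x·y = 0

Using integrating factor method:

General solution: y = Ce^(-3x^2/2)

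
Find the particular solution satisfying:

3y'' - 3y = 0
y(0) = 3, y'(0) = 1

General solution: y = C₁e^x + C₂e^(-x)
Applying ICs: C₁ = 2, C₂ = 1
Particular solution: y = 2e^x + e^(-x)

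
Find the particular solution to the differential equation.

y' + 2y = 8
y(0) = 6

General solution: y = 4 + Ce^(-2x)
Applying y(0) = 6: C = 6 - 4 = 2
Particular solution: y = 4 + 2e^(-2x)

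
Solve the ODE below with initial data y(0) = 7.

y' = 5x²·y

General solution: y = Ce^(5x³/3)
Applying IC y(0) = 7:
Particular solution: y = 7e^(5x³/3)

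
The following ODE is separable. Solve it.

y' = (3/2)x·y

Separating variables and integrating:
ln|y| = 3x^2/4 + C

General solution: y = Ce^(3x^2/4)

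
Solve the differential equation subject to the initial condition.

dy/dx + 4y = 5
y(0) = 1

General solution: y = 5/4 + Ce^(-4x)
Applying y(0) = 1: C = 1 - 5/4 = -1/4
Particular solution: y = 5/4 - (1/4)e^(-4x)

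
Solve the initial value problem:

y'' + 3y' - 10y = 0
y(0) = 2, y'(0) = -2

General solution: y = C₁e^(2x) + C₂e^(-5x)
Applying ICs: C₁ = 8/7, C₂ = 6/7
Particular solution: y = (8/7)e^(2x) + (6/7)e^(-5x)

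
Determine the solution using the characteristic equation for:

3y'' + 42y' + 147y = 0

Characteristic equation: 3r² + 42r + 147 = 0
Divide by 3: r² + 14r + 49 = 0
Factored: (r + 7)² = 0
Repeated root: r = -7
General solution: y = (C₁ + C₂x)e^(-7x)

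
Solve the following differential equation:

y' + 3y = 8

Using integrating factor method:

General solution: y = 8/3 + Ce^(-3x)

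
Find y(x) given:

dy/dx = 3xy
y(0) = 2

General solution: y = Ce^(3x²/2)
Applying IC y(0) = 2:
Particular solution: y = 2e^(3x²/2)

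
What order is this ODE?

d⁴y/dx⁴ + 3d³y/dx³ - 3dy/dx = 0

The order is 4 (highest derivative is of order 4).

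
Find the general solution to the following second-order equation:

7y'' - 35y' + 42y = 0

Characteristic equation: 7r² - 35r + 42 = 0
Divide by 7: r² - 5r + 6 = 0
Roots: r = 3, 2 (distinct real)
General solution: y = C₁e^(3x) + C₂e^(2x)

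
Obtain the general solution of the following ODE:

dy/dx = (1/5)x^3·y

Separating variables and integrating:
ln|y| = x^4/20 + C

General solution: y = Ce^(x^4/20)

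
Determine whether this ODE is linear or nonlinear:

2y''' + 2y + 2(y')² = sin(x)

Nonlinear ((y')² term)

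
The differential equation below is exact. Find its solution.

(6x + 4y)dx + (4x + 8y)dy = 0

Verify exactness: ∂M/∂y = ∂N/∂x ✓
Find F(x,y) such that ∂F/∂x = M, ∂F/∂y = N
Solution: 3x² + 4xy + 4y² = C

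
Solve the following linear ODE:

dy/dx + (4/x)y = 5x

Using integrating factor method:

General solution: y = (5/6)x^2 + Cx^(-4)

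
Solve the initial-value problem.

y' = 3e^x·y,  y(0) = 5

General solution: y = Ce^(3e^x)
Applying IC y(0) = 5:
Particular solution: y = 5e^(3(e^x - 1))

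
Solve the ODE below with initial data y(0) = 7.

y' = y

General solution: y = Ce^x
Applying IC y(0) = 7:
Particular solution: y = 7e^x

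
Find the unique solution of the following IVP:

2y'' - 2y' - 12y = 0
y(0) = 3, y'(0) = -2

General solution: y = C₁e^(3x) + C₂e^(-2x)
Applying ICs: C₁ = 4/5, C₂ = 11/5
Particular solution: y = (4/5)e^(3x) + (11/5)e^(-2x)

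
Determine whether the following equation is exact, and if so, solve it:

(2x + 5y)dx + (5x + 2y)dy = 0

Verify exactness: ∂M/∂y = ∂N/∂x ✓
Find F(x,y) such that ∂F/∂x = M, ∂F/∂y = N
Solution: x² + 5xy + y² = C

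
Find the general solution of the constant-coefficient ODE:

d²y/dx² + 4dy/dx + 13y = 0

Characteristic equation: r² + 4r + 13 = 0
Roots: r = -2 ± 3i (complex conjugates)
General solution: y = e^(-2x)(C₁cos(3x) + C₂sin(3x))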